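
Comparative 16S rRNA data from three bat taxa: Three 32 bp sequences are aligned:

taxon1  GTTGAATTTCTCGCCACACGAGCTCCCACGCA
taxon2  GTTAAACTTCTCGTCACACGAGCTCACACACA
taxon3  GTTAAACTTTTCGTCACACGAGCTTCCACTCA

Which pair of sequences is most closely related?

taxon1–taxon2: 5/32 differ, p = 0.156, d = 0.175.
taxon1–taxon3: 6/32 differ, p = 0.188, d = 0.216.
taxon2–taxon3: 4/32 differ, p = 0.125, d = 0.137.
The smallest distance is between taxon2 and taxon3.

taxon2 and taxon3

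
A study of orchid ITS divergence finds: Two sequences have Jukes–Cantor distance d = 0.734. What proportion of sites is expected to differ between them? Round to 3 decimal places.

0.468

p = (3/4)(1 − e^(−4d/3)) = 0.75 × (1 − e^(-0.978667)) = 0.75 × (1 − 0.375812) = 0.468141.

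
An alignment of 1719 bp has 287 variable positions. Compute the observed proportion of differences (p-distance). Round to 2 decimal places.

0.17

p = 287/1719 = 0.166957… ≈ 0.17 (to 2 d.p.).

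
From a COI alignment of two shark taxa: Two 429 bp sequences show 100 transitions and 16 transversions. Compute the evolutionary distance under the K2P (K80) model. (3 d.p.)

0.369

P = 100/429 ≈ 0.2331 and Q = 16/429 ≈ 0.037296.
Under the Kimura two-parameter model, d = −½ ln(1 − 2P − Q) − ¼ ln(1 − 2Q).
1 − 2P − Q = 0.496504, giving −½ ln(0.496504) = 0.350082.
1 − 2Q = 0.925408, giving −¼ ln(0.925408) = 0.019380.
d = 0.350082 + 0.019380 = 0.369462.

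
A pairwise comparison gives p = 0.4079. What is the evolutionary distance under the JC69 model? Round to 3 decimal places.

0.589

d = −(3/4) ln(1 − 4p/3) = −0.75 ln(1 − 0.543867) = −0.75 ln(0.456133)
  = −0.75 × (-0.784971) = 0.588728 substitutions/site.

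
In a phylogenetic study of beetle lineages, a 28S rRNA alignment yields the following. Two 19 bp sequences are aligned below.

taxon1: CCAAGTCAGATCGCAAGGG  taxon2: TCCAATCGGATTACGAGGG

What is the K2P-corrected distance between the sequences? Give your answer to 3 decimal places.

Of 19 sites, 6 differences are transitions and 1 are transversions, so P = 6/19 ≈ 0.315789 and Q = 1/19 ≈ 0.052632.
Under the Kimura two-parameter model, d = −½ ln(1 − 2P − Q) − ¼ ln(1 − 2Q).
1 − 2P − Q = 0.31579, giving −½ ln(0.31579) = 0.576339.
1 − 2Q = 0.894736, giving −¼ ln(0.894736) = 0.027807.
d = 0.576339 + 0.027807 = 0.604146.

0.604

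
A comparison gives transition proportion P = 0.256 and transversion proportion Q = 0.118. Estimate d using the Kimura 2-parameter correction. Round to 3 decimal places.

0.564

Under the Kimura two-parameter model, d = −½ ln(1 − 2P − Q) − ¼ ln(1 − 2Q).
1 − 2P − Q = 0.37, giving −½ ln(0.37) = 0.497126.
1 − 2Q = 0.764, giving −¼ ln(0.764) = 0.067297.
d = 0.497126 + 0.067297 = 0.564423.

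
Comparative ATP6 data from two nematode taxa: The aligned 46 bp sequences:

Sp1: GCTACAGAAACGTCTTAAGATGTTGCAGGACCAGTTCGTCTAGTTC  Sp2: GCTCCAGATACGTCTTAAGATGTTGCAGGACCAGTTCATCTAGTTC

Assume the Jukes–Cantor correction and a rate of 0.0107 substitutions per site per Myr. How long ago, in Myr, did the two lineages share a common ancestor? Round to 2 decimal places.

3.19

The sequences differ at 3 of 46 sites (4, 9, 38), so p = 3/46 ≈ 0.065217.
d = −(3/4) ln(1 − 4p/3) = −0.75 ln(1 − 0.086956) = −0.75 ln(0.913044)
  = −0.75 × (-0.090971) = 0.068228 substitutions/site.
Under a molecular clock d = 2μt, so t = d/(2μ) = 0.068228 / (2 × 0.0107) = 3.19 Myr.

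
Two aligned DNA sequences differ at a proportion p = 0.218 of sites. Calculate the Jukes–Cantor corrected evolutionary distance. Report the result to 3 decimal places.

d = −(3/4) ln(1 − 4p/3) = −0.75 ln(1 − 0.290667) = −0.75 ln(0.709333)
  = −0.75 × (-0.343430) = 0.257573 substitutions/site.

0.258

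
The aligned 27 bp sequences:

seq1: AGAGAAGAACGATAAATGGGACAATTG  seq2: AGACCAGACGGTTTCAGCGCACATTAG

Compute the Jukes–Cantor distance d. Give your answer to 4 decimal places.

The sequences differ at 12 of 27 sites, so p = 12/27 ≈ 0.444444.
d = −(3/4) ln(1 − 4p/3) = −0.75 ln(1 − 0.592592) = −0.75 ln(0.407408)
  = −0.75 × (-0.897940) = 0.673455 substitutions/site.

0.6735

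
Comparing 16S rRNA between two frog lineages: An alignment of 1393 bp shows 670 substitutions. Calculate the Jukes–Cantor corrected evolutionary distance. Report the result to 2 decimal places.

0.77

p = 670/1393 ≈ 0.480976.
d = −(3/4) ln(1 − 4p/3) = −0.75 ln(1 − 0.641301) = −0.75 ln(0.358699)
  = −0.75 × (-1.025272) = 0.768954 substitutions/site.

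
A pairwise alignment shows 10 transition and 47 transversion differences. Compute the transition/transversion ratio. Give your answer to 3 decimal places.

R = 10/47 = 0.212765… ≈ 0.213 (to 3 d.p.).

0.213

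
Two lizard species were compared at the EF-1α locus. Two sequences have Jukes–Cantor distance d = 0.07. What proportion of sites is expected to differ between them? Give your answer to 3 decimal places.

0.067

p = (3/4)(1 − e^(−4d/3)) = 0.75 × (1 − e^(-0.093333)) = 0.75 × (1 − 0.910890) = 0.066833.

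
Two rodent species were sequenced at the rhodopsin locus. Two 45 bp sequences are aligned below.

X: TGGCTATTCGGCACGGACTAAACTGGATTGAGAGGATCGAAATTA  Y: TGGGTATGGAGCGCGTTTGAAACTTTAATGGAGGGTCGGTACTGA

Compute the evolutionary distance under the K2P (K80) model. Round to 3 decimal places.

0.730

Of 45 sites, 7 differences are transitions and 14 are transversions, so P = 7/45 ≈ 0.155556 and Q = 14/45 ≈ 0.311111.
Under the Kimura two-parameter model, d = −½ ln(1 − 2P − Q) − ¼ ln(1 − 2Q).
1 − 2P − Q = 0.377777, giving −½ ln(0.377777) = 0.486726.
1 − 2Q = 0.377778, giving −¼ ln(0.377778) = 0.243362.
d = 0.486726 + 0.243362 = 0.730088.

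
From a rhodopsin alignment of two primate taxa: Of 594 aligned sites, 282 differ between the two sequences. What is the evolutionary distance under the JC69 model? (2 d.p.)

0.75

p = 282/594 ≈ 0.474747.
d = −(3/4) ln(1 − 4p/3) = −0.75 ln(1 − 0.632996) = −0.75 ln(0.367004)
  = −0.75 × (-1.002383) = 0.751787 substitutions/site.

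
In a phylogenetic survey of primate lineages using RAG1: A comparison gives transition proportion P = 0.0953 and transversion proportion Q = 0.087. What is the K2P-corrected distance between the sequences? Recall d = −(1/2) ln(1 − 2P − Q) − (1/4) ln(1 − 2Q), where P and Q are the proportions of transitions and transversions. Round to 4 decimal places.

0.2104

Under the Kimura two-parameter model, d = −½ ln(1 − 2P − Q) − ¼ ln(1 − 2Q).
1 − 2P − Q = 0.7224, giving −½ ln(0.7224) = 0.162588.
1 − 2Q = 0.826, giving −¼ ln(0.826) = 0.047790.
d = 0.162588 + 0.047790 = 0.210378.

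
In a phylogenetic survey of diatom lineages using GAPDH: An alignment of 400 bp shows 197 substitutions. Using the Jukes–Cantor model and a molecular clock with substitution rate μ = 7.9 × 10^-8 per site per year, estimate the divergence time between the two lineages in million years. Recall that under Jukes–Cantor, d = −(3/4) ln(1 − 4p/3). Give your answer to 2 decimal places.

5.07

p = 197/400 = 0.4925.
d = −(3/4) ln(1 − 4p/3) = −0.75 ln(1 − 0.656667) = −0.75 ln(0.343333)
  = −0.75 × (-1.069054) = 0.801791 substitutions/site.
Under a molecular clock d = 2μt, so t = d/(2μ) = 0.801791 / (2 × 7.9 × 10^-8) = 5.07 million years.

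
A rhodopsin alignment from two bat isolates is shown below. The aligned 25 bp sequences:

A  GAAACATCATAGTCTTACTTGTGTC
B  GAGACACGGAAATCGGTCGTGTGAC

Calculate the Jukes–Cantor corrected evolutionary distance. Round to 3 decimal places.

0.663

The sequences differ at 11 of 25 sites, so p = 11/25 = 0.44.
d = −(3/4) ln(1 − 4p/3) = −0.75 ln(1 − 0.586667) = −0.75 ln(0.413333)
  = −0.75 × (-0.883502) = 0.662627 substitutions/site.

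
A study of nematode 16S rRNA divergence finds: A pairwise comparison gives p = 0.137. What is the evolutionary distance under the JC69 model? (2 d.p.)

0.15

d = −(3/4) ln(1 − 4p/3) = −0.75 ln(1 − 0.182667) = −0.75 ln(0.817333)
  = −0.75 × (-0.201709) = 0.151282 substitutions/site.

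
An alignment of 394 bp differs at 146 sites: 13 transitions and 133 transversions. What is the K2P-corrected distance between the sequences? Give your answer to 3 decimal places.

P = 13/394 ≈ 0.032995 and Q = 133/394 ≈ 0.337563.
Under the Kimura two-parameter model, d = −½ ln(1 − 2P − Q) − ¼ ln(1 − 2Q).
1 − 2P − Q = 0.596447, giving −½ ln(0.596447) = 0.258382.
1 − 2Q = 0.324874, giving −¼ ln(0.324874) = 0.281079.
d = 0.258382 + 0.281079 = 0.539461.

0.539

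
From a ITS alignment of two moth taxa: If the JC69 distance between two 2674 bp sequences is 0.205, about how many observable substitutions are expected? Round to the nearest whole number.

480

Invert JC69: p = (3/4)(1 − e^(−4d/3)) = 0.75 × (1 − e^(-0.273333)) = 0.75 × (1 − 0.760839) = 0.179371.
Expected differing sites = pL ≈ 0.179371 × 2674 = 479.638054 ≈ 480.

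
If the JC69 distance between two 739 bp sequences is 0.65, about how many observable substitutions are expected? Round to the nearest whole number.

Invert JC69: p = (3/4)(1 − e^(−4d/3)) = 0.75 × (1 − e^(-0.866667)) = 0.75 × (1 − 0.420350) = 0.434738.
Expected differing sites = pL ≈ 0.434738 × 739 = 321.271382 ≈ 321.

321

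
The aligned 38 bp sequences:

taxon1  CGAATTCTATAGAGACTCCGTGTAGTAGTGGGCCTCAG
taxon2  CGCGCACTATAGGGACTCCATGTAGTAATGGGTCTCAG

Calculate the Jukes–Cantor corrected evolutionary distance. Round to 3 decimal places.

0.247

The sequences differ at 8 of 38 sites (3, 4, 5, 6, 13, 20, 28, 33), so p = 8/38 ≈ 0.210526.
d = −(3/4) ln(1 − 4p/3) = −0.75 ln(1 − 0.280701) = −0.75 ln(0.719299)
  = −0.75 × (-0.329478) = 0.247109 substitutions/site.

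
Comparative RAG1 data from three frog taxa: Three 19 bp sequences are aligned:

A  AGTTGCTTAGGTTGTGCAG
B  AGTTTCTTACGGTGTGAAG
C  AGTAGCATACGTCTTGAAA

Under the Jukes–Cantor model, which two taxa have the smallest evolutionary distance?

A–B: 4/19 differ, p = 0.211, d = 0.247.
A–C: 7/19 differ, p = 0.368, d = 0.507.
B–C: 7/19 differ, p = 0.368, d = 0.507.
The smallest distance is between A and B.

A and B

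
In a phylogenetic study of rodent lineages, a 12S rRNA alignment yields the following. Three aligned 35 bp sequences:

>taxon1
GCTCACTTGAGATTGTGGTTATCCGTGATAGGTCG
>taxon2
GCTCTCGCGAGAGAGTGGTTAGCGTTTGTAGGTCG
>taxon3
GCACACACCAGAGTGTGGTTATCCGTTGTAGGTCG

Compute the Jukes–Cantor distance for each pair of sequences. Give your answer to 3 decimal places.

taxon1–taxon2: 10/35 sites differ → p ≈ 0.285714, d = −0.75 ln(1 − 0.380952) = 0.359679 ≈ 0.360.
taxon1–taxon3: 7/35 sites differ → p = 0.2, d = −0.75 ln(1 − 0.266667) = 0.232617 ≈ 0.233.
taxon2–taxon3: 8/35 sites differ → p ≈ 0.228571, d = −0.75 ln(1 − 0.304761) = 0.272625 ≈ 0.273.

d(taxon1,taxon2) = 0.360, d(taxon1,taxon3) = 0.233, d(taxon2,taxon3) = 0.273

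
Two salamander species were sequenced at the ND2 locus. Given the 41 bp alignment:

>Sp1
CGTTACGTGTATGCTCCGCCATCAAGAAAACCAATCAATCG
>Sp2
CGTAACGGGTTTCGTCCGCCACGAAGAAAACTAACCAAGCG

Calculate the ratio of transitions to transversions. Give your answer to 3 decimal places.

Transitions are A↔G and C↔T; transversions are all other mismatches.
Transitions: 3. Transversions: 7.
R = 3/7 = 0.428571… ≈ 0.429 (to 3 d.p.).

0.429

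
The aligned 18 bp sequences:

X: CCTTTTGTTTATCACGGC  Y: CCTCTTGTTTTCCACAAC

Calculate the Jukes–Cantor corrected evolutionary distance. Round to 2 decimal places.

The sequences differ at 5 of 18 sites (4, 11, 12, 16, 17), so p = 5/18 ≈ 0.277778.
d = −(3/4) ln(1 − 4p/3) = −0.75 ln(1 − 0.370371) = −0.75 ln(0.629629)
  = −0.75 × (-0.462625) = 0.346969 substitutions/site.

0.35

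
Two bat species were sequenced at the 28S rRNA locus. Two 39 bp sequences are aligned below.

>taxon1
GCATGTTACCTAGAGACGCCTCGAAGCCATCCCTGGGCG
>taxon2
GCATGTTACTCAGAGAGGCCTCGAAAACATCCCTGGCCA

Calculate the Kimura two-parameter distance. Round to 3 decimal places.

Of 39 sites, 4 differences are transitions and 3 are transversions, so P = 4/39 ≈ 0.102564 and Q = 3/39 ≈ 0.076923.
Under the Kimura two-parameter model, d = −½ ln(1 − 2P − Q) − ¼ ln(1 − 2Q).
1 − 2P − Q = 0.717949, giving −½ ln(0.717949) = 0.165678.
1 − 2Q = 0.846154, giving −¼ ln(0.846154) = 0.041763.
d = 0.165678 + 0.041763 = 0.207441.

0.207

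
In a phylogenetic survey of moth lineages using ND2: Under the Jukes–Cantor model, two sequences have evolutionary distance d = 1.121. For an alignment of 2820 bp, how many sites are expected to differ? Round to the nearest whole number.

1641

Invert JC69: p = (3/4)(1 − e^(−4d/3)) = 0.75 × (1 − e^(-1.494667)) = 0.75 × (1 − 0.224323) = 0.581758.
Expected differing sites = pL ≈ 0.581758 × 2820 = 1640.55756 ≈ 1641.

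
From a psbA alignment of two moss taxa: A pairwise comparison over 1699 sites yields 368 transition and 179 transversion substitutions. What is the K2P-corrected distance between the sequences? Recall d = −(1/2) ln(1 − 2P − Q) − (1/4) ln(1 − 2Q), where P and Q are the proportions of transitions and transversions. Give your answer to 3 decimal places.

0.446

P = 368/1699 ≈ 0.216598 and Q = 179/1699 ≈ 0.105356.
Under the Kimura two-parameter model, d = −½ ln(1 − 2P − Q) − ¼ ln(1 − 2Q).
1 − 2P − Q = 0.461448, giving −½ ln(0.461448) = 0.386693.
1 − 2Q = 0.789288, giving −¼ ln(0.789288) = 0.059156.
d = 0.386693 + 0.059156 = 0.445849.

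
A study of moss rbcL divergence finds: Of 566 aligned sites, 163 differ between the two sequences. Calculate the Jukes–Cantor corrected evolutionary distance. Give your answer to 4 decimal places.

p = 163/566 ≈ 0.287986.
d = −(3/4) ln(1 − 4p/3) = −0.75 ln(1 − 0.383981) = −0.75 ln(0.616019)
  = −0.75 × (-0.484477) = 0.363358 substitutions/site.

0.3634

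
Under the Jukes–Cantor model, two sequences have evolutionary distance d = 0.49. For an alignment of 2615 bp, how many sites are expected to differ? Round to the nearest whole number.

941

Invert JC69: p = (3/4)(1 − e^(−4d/3)) = 0.75 × (1 − e^(-0.653333)) = 0.75 × (1 − 0.520309) = 0.359768.
Expected differing sites = pL ≈ 0.359768 × 2615 = 940.79332 ≈ 941.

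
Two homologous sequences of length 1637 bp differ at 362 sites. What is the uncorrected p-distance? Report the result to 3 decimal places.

0.221

p = 362/1637 = 0.221136… ≈ 0.221 (to 3 d.p.).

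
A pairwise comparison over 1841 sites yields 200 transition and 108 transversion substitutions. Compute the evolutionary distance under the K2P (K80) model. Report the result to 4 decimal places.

P = 200/1841 ≈ 0.108637 and Q = 108/1841 ≈ 0.058664.
Under the Kimura two-parameter model, d = −½ ln(1 − 2P − Q) − ¼ ln(1 − 2Q).
1 − 2P − Q = 0.724062, giving −½ ln(0.724062) = 0.161439.
1 − 2Q = 0.882672, giving −¼ ln(0.882672) = 0.031200.
d = 0.161439 + 0.031200 = 0.192639.

0.1926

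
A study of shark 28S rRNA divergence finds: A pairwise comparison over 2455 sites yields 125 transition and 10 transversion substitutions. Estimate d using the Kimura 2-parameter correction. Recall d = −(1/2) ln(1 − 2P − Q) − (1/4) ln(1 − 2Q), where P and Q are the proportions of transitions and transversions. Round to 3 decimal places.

0.058

P = 125/2455 ≈ 0.050916 and Q = 10/2455 ≈ 0.004073.
Under the Kimura two-parameter model, d = −½ ln(1 − 2P − Q) − ¼ ln(1 − 2Q).
1 − 2P − Q = 0.894095, giving −½ ln(0.894095) = 0.055972.
1 − 2Q = 0.991854, giving −¼ ln(0.991854) = 0.002045.
d = 0.055972 + 0.002045 = 0.058017.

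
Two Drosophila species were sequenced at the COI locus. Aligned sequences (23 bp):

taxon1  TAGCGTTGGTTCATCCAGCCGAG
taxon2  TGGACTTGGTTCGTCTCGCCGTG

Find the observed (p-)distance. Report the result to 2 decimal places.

0.30

The sequences differ at 7 of 23 positions (sites 2, 4, 5, 13, 16, 17, 22).
p = 7/23 = 0.304347… ≈ 0.30 (to 2 d.p.).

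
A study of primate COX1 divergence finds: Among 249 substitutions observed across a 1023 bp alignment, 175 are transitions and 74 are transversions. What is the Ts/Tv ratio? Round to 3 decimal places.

2.365

R = 175/74 = 2.364864… ≈ 2.365 (to 3 d.p.).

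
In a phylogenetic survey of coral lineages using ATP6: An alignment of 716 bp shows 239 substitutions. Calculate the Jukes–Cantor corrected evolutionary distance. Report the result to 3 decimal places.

0.442

p = 239/716 ≈ 0.333799.
d = −(3/4) ln(1 − 4p/3) = −0.75 ln(1 − 0.445065) = −0.75 ln(0.554935)
  = −0.75 × (-0.588904) = 0.441678 substitutions/site.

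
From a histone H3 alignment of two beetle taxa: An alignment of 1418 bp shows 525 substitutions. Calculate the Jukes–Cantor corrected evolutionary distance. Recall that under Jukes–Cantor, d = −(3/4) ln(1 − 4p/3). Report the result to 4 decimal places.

p = 525/1418 ≈ 0.37024.
d = −(3/4) ln(1 − 4p/3) = −0.75 ln(1 − 0.493653) = −0.75 ln(0.506347)
  = −0.75 × (-0.680533) = 0.510400 substitutions/site.

0.5104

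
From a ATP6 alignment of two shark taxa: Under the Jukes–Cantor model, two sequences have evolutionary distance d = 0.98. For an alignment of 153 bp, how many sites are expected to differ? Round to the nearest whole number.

Invert JC69: p = (3/4)(1 − e^(−4d/3)) = 0.75 × (1 − e^(-1.306667)) = 0.75 × (1 − 0.270721) = 0.546959.
Expected differing sites = pL ≈ 0.546959 × 153 = 83.684727 ≈ 84.

84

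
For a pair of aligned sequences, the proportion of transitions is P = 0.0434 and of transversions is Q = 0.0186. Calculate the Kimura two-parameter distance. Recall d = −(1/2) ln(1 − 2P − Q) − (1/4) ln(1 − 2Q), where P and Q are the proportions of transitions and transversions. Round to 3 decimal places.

Under the Kimura two-parameter model, d = −½ ln(1 − 2P − Q) − ¼ ln(1 − 2Q).
1 − 2P − Q = 0.8946, giving −½ ln(0.8946) = 0.055689.
1 − 2Q = 0.9628, giving −¼ ln(0.9628) = 0.009477.
d = 0.055689 + 0.009477 = 0.065166.

0.065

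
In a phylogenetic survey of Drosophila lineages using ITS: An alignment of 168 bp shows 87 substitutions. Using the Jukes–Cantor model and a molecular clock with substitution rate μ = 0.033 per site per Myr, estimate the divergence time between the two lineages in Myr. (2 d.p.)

13.33

p = 87/168 ≈ 0.517857.
d = −(3/4) ln(1 − 4p/3) = −0.75 ln(1 − 0.690476) = −0.75 ln(0.309524)
  = −0.75 × (-1.172720) = 0.879540 substitutions/site.
Under a molecular clock d = 2μt, so t = d/(2μ) = 0.879540 / (2 × 0.033) = 13.33 Myr.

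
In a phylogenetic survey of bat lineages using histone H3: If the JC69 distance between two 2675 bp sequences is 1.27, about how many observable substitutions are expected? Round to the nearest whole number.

Invert JC69: p = (3/4)(1 − e^(−4d/3)) = 0.75 × (1 − e^(-1.693333)) = 0.75 × (1 − 0.183906) = 0.612071.
Expected differing sites = pL ≈ 0.612071 × 2675 = 1637.289925 ≈ 1637.

1637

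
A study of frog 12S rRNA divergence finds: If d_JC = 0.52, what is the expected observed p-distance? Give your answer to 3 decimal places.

p = (3/4)(1 − e^(−4d/3)) = 0.75 × (1 − e^(-0.693333)) = 0.75 × (1 − 0.499907) = 0.375070.

0.375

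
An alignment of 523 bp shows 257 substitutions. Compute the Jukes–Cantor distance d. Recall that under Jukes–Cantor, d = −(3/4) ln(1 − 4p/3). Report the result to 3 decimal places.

0.799

p = 257/523 ≈ 0.491396.
d = −(3/4) ln(1 − 4p/3) = −0.75 ln(1 − 0.655195) = −0.75 ln(0.344805)
  = −0.75 × (-1.064776) = 0.798582 substitutions/site.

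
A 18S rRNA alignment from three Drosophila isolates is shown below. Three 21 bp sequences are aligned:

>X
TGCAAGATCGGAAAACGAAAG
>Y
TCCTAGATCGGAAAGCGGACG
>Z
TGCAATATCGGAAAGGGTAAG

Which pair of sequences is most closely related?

X and Z

X–Y: 5/21 differ, p = 0.238, d = 0.286.
X–Z: 4/21 differ, p = 0.190, d = 0.220.
Y–Z: 6/21 differ, p = 0.286, d = 0.360.
The smallest distance is between X and Z.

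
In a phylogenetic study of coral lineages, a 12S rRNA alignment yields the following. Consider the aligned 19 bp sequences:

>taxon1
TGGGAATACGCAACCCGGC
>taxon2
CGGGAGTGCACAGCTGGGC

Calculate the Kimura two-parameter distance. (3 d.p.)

0.604

Of 19 sites, 6 differences are transitions and 1 are transversions, so P = 6/19 ≈ 0.315789 and Q = 1/19 ≈ 0.052632.
Under the Kimura two-parameter model, d = −½ ln(1 − 2P − Q) − ¼ ln(1 − 2Q).
1 − 2P − Q = 0.31579, giving −½ ln(0.31579) = 0.576339.
1 − 2Q = 0.894736, giving −¼ ln(0.894736) = 0.027807.
d = 0.576339 + 0.027807 = 0.604146.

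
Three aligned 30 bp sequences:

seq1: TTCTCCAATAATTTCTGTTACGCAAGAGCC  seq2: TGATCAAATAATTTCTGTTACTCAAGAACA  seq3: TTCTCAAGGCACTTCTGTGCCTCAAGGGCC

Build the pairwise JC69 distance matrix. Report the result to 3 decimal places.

d(seq1,seq2) = 0.233, d(seq1,seq3) = 0.383, d(seq2,seq3) = 0.503

seq1–seq2: 6/30 sites differ → p = 0.2, d = −0.75 ln(1 − 0.266667) = 0.232617 ≈ 0.233.
seq1–seq3: 9/30 sites differ → p = 0.3, d = −0.75 ln(1 − 0.4) = 0.383119 ≈ 0.383.
seq2–seq3: 11/30 sites differ → p ≈ 0.366667, d = −0.75 ln(1 − 0.488889) = 0.503376 ≈ 0.503.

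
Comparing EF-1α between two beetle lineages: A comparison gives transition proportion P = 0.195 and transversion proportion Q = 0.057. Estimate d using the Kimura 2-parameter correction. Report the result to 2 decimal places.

0.33

Under the Kimura two-parameter model, d = −½ ln(1 − 2P − Q) − ¼ ln(1 − 2Q).
1 − 2P − Q = 0.553, giving −½ ln(0.553) = 0.296199.
1 − 2Q = 0.886, giving −¼ ln(0.886) = 0.030260.
d = 0.296199 + 0.030260 = 0.326459.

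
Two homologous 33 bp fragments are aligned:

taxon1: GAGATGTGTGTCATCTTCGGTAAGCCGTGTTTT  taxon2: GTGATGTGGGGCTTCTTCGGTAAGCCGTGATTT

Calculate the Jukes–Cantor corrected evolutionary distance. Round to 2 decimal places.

0.17

The sequences differ at 5 of 33 sites (2, 9, 11, 13, 30), so p = 5/33 ≈ 0.151515.
d = −(3/4) ln(1 − 4p/3) = −0.75 ln(1 − 0.20202) = −0.75 ln(0.79798)
  = −0.75 × (-0.225672) = 0.169254 substitutions/site.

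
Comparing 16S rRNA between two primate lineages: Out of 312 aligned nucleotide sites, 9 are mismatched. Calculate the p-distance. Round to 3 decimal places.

p = 9/312 = 0.028846… ≈ 0.029 (to 3 d.p.).

0.029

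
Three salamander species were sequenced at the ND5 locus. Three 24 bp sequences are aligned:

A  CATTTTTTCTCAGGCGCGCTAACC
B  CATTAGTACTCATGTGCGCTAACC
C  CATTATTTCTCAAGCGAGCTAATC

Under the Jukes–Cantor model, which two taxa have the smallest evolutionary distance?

A–B: 5/24 differ, p = 0.208, d = 0.244.
A–C: 4/24 differ, p = 0.167, d = 0.188.
B–C: 6/24 differ, p = 0.250, d = 0.304.
The smallest distance is between A and C.

A and C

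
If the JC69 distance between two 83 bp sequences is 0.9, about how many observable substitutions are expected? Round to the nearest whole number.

44

Invert JC69: p = (3/4)(1 − e^(−4d/3)) = 0.75 × (1 − e^(-1.2)) = 0.75 × (1 − 0.301194) = 0.524105.
Expected differing sites = pL ≈ 0.524105 × 83 = 43.500715 ≈ 44.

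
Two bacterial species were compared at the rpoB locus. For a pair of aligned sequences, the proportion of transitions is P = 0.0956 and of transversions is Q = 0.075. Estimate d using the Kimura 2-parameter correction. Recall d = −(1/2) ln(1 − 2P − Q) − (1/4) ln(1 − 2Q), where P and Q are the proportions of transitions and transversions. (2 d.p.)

Under the Kimura two-parameter model, d = −½ ln(1 − 2P − Q) − ¼ ln(1 − 2Q).
1 − 2P − Q = 0.7338, giving −½ ln(0.7338) = 0.154759.
1 − 2Q = 0.85, giving −¼ ln(0.85) = 0.040630.
d = 0.154759 + 0.040630 = 0.195389.

0.20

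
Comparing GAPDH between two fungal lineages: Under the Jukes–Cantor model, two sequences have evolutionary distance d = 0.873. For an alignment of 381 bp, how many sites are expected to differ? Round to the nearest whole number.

Invert JC69: p = (3/4)(1 − e^(−4d/3)) = 0.75 × (1 − e^(-1.164)) = 0.75 × (1 − 0.312235) = 0.515824.
Expected differing sites = pL ≈ 0.515824 × 381 = 196.528944 ≈ 197.

197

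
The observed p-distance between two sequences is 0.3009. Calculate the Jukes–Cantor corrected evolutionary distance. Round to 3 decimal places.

d = −(3/4) ln(1 − 4p/3) = −0.75 ln(1 − 0.4012) = −0.75 ln(0.5988)
  = −0.75 × (-0.512828) = 0.384621 substitutions/site.

0.385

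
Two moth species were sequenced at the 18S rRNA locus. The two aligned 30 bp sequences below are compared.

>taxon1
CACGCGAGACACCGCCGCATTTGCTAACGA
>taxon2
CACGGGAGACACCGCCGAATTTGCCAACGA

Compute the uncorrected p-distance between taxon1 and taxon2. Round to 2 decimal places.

The sequences differ at 3 of 30 positions (sites 5, 18, 25).
p = 3/30 = 0.10.

0.10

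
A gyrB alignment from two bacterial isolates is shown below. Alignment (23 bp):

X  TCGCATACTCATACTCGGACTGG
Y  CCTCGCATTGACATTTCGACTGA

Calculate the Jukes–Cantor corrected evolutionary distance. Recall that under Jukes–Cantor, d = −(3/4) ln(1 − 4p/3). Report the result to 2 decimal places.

0.76

The sequences differ at 11 of 23 sites, so p = 11/23 ≈ 0.478261.
d = −(3/4) ln(1 − 4p/3) = −0.75 ln(1 − 0.637681) = −0.75 ln(0.362319)
  = −0.75 × (-1.015230) = 0.761423 substitutions/site.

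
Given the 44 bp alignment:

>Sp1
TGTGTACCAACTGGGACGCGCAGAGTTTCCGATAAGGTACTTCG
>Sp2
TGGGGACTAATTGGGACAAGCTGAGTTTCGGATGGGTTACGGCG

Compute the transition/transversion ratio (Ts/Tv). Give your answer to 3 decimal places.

0.625

Transitions are A↔G and C↔T; transversions are all other mismatches.
Transitions: 5. Transversions: 8.
R = 5/8 = 0.625.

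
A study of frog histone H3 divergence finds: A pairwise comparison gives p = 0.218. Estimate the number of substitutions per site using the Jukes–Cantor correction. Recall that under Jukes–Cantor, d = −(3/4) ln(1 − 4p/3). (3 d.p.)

d = −(3/4) ln(1 − 4p/3) = −0.75 ln(1 − 0.290667) = −0.75 ln(0.709333)
  = −0.75 × (-0.343430) = 0.257573 substitutions/site.

0.258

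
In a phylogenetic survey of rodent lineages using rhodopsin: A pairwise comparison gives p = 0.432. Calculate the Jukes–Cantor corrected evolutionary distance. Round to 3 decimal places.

d = −(3/4) ln(1 − 4p/3) = −0.75 ln(1 − 0.576) = −0.75 ln(0.424)
  = −0.75 × (-0.858022) = 0.643517 substitutions/site.

0.644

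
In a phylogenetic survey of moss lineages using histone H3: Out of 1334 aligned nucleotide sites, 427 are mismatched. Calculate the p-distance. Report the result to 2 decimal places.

p = 427/1334 = 0.320089… ≈ 0.32 (to 2 d.p.).

0.32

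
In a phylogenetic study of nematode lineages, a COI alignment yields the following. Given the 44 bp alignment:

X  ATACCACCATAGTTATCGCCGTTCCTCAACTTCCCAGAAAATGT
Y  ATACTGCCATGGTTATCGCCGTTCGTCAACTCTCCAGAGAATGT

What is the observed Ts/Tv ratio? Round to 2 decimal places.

6.00

Transitions are A↔G and C↔T; transversions are all other mismatches.
Transitions: 6. Transversions: 1.
R = 6/1 = 6.00.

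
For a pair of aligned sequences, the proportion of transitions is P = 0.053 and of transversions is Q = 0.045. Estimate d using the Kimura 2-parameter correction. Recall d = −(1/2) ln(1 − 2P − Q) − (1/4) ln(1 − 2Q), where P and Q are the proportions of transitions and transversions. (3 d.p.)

Under the Kimura two-parameter model, d = −½ ln(1 − 2P − Q) − ¼ ln(1 − 2Q).
1 − 2P − Q = 0.849, giving −½ ln(0.849) = 0.081848.
1 − 2Q = 0.91, giving −¼ ln(0.91) = 0.023578.
d = 0.081848 + 0.023578 = 0.105426.

0.105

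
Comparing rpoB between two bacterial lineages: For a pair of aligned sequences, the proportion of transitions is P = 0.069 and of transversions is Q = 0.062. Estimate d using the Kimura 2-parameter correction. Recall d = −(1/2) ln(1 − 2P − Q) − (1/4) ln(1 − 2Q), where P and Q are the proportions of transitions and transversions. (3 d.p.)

0.145

Under the Kimura two-parameter model, d = −½ ln(1 − 2P − Q) − ¼ ln(1 − 2Q).
1 − 2P − Q = 0.8, giving −½ ln(0.8) = 0.111572.
1 − 2Q = 0.876, giving −¼ ln(0.876) = 0.033097.
d = 0.111572 + 0.033097 = 0.144669.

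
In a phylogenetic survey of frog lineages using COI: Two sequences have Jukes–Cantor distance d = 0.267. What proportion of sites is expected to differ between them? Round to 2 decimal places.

p = (3/4)(1 − e^(−4d/3)) = 0.75 × (1 − e^(-0.356)) = 0.75 × (1 − 0.700473) = 0.224645.

0.22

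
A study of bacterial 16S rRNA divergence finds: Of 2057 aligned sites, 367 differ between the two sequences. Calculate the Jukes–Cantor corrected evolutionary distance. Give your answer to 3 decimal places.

p = 367/2057 ≈ 0.178415.
d = −(3/4) ln(1 − 4p/3) = −0.75 ln(1 − 0.237887) = −0.75 ln(0.762113)
  = −0.75 × (-0.271660) = 0.203745 substitutions/site.

0.204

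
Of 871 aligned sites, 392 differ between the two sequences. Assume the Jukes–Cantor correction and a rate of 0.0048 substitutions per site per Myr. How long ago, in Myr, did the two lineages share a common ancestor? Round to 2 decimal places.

p = 392/871 ≈ 0.450057.
d = −(3/4) ln(1 − 4p/3) = −0.75 ln(1 − 0.600076) = −0.75 ln(0.399924)
  = −0.75 × (-0.916481) = 0.687361 substitutions/site.
Under a molecular clock d = 2μt, so t = d/(2μ) = 0.687361 / (2 × 0.0048) = 71.60 Myr.

71.60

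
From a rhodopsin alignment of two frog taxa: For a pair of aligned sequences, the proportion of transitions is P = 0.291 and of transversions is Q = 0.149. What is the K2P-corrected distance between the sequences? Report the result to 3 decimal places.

0.745

Under the Kimura two-parameter model, d = −½ ln(1 − 2P − Q) − ¼ ln(1 − 2Q).
1 − 2P − Q = 0.269, giving −½ ln(0.269) = 0.656522.
1 − 2Q = 0.702, giving −¼ ln(0.702) = 0.088455.
d = 0.656522 + 0.088455 = 0.744977.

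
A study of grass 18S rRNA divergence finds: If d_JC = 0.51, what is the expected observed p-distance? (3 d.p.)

p = (3/4)(1 − e^(−4d/3)) = 0.75 × (1 − e^(-0.68)) = 0.75 × (1 − 0.506617) = 0.370037.

0.370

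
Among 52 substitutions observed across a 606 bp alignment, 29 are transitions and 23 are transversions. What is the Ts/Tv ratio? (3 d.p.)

R = 29/23 = 1.260869… ≈ 1.261 (to 3 d.p.).

1.261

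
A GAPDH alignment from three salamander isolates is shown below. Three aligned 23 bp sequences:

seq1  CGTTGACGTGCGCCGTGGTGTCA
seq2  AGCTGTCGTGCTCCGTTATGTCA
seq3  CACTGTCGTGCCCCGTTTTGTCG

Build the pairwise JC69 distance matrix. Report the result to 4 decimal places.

seq1–seq2: 6/23 sites differ → p ≈ 0.26087, d = −0.75 ln(1 − 0.347827) = 0.320584 ≈ 0.3206.
seq1–seq3: 7/23 sites differ → p ≈ 0.304348, d = −0.75 ln(1 − 0.405797) = 0.390401 ≈ 0.3904.
seq2–seq3: 5/23 sites differ → p ≈ 0.217391, d = −0.75 ln(1 − 0.289855) = 0.256715 ≈ 0.2567.

d(seq1,seq2) = 0.3206, d(seq1,seq3) = 0.3904, d(seq2,seq3) = 0.2567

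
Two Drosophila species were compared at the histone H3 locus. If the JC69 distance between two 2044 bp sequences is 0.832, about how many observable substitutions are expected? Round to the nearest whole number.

Invert JC69: p = (3/4)(1 − e^(−4d/3)) = 0.75 × (1 − e^(-1.109333)) = 0.75 × (1 − 0.329779) = 0.502666.
Expected differing sites = pL ≈ 0.502666 × 2044 = 1027.449304 ≈ 1027.

1027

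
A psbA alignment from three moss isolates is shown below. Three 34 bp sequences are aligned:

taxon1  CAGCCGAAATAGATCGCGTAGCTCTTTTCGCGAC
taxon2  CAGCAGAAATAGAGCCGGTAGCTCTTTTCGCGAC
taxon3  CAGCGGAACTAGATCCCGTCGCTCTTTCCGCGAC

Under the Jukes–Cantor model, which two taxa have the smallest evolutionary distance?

taxon1–taxon2: 4/34 differ, p = 0.118, d = 0.128.
taxon1–taxon3: 5/34 differ, p = 0.147, d = 0.164.
taxon2–taxon3: 6/34 differ, p = 0.176, d = 0.201.
The smallest distance is between taxon1 and taxon2.

taxon1 and taxon2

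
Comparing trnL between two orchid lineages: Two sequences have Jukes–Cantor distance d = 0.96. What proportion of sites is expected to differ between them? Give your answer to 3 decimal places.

p = (3/4)(1 − e^(−4d/3)) = 0.75 × (1 − e^(-1.28)) = 0.75 × (1 − 0.278037) = 0.541472.

0.541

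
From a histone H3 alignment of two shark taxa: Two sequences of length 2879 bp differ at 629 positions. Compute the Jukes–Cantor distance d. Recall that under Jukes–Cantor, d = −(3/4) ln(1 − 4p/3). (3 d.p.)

0.258

p = 629/2879 ≈ 0.218479.
d = −(3/4) ln(1 − 4p/3) = −0.75 ln(1 − 0.291305) = −0.75 ln(0.708695)
  = −0.75 × (-0.344330) = 0.258248 substitutions/site.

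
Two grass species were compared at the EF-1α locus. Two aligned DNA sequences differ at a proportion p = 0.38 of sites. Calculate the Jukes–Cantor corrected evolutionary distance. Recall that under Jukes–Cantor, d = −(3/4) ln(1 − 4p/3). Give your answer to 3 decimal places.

d = −(3/4) ln(1 − 4p/3) = −0.75 ln(1 − 0.506667) = −0.75 ln(0.493333)
  = −0.75 × (-0.706571) = 0.529928 substitutions/site.

0.530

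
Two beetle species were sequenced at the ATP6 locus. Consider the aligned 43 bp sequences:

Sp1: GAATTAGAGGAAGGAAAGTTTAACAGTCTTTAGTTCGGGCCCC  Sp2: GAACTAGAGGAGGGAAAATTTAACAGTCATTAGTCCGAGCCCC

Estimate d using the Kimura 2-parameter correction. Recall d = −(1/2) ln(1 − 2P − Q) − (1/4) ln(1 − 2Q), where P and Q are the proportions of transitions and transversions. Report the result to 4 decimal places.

0.1596

Of 43 sites, 5 differences are transitions and 1 are transversions, so P = 5/43 ≈ 0.116279 and Q = 1/43 ≈ 0.023256.
Under the Kimura two-parameter model, d = −½ ln(1 − 2P − Q) − ¼ ln(1 − 2Q).
1 − 2P − Q = 0.744186, giving −½ ln(0.744186) = 0.147732.
1 − 2Q = 0.953488, giving −¼ ln(0.953488) = 0.011907.
d = 0.147732 + 0.011907 = 0.159639.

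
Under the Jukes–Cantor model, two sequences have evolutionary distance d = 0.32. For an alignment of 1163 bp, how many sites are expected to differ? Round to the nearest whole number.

Invert JC69: p = (3/4)(1 − e^(−4d/3)) = 0.75 × (1 − e^(-0.426667)) = 0.75 × (1 − 0.652681) = 0.260489.
Expected differing sites = pL ≈ 0.260489 × 1163 = 302.948707 ≈ 303.

303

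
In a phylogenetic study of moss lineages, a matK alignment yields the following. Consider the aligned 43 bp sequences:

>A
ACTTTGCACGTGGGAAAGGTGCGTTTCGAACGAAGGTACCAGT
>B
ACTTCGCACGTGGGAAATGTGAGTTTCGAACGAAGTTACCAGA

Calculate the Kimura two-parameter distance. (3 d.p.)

Of 43 sites, 1 differences are transitions and 4 are transversions, so P = 1/43 ≈ 0.023256 and Q = 4/43 ≈ 0.093023.
Under the Kimura two-parameter model, d = −½ ln(1 − 2P − Q) − ¼ ln(1 − 2Q).
1 − 2P − Q = 0.860465, giving −½ ln(0.860465) = 0.075141.
1 − 2Q = 0.813954, giving −¼ ln(0.813954) = 0.051463.
d = 0.075141 + 0.051463 = 0.126604.

0.127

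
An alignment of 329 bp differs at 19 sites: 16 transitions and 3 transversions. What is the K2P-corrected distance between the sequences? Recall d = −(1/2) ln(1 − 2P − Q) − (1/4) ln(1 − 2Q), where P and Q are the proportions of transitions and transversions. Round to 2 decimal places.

0.06

P = 16/329 ≈ 0.048632 and Q = 3/329 ≈ 0.009119.
Under the Kimura two-parameter model, d = −½ ln(1 − 2P − Q) − ¼ ln(1 − 2Q).
1 − 2P − Q = 0.893617, giving −½ ln(0.893617) = 0.056239.
1 − 2Q = 0.981762, giving −¼ ln(0.981762) = 0.004602.
d = 0.056239 + 0.004602 = 0.060841.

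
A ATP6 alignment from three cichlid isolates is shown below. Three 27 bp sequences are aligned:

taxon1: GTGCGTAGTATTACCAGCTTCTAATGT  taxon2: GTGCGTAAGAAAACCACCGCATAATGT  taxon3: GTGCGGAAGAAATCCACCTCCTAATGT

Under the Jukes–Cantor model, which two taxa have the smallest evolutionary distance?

taxon2 and taxon3

taxon1–taxon2: 8/27 differ, p = 0.296, d = 0.377.
taxon1–taxon3: 8/27 differ, p = 0.296, d = 0.377.
taxon2–taxon3: 4/27 differ, p = 0.148, d = 0.165.
The smallest distance is between taxon2 and taxon3.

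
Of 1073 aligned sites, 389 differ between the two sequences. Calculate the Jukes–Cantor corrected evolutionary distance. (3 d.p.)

p = 389/1073 ≈ 0.362535.
d = −(3/4) ln(1 − 4p/3) = −0.75 ln(1 − 0.48338) = −0.75 ln(0.51662)
  = −0.75 × (-0.660448) = 0.495336 substitutions/site.

0.495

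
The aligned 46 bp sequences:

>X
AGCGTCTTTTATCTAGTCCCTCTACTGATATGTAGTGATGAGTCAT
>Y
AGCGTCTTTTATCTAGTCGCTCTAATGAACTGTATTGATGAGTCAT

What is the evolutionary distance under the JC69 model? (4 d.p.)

The sequences differ at 5 of 46 sites (19, 25, 29, 30, 35), so p = 5/46 ≈ 0.108696.
d = −(3/4) ln(1 − 4p/3) = −0.75 ln(1 − 0.144928) = −0.75 ln(0.855072)
  = −0.75 × (-0.156570) = 0.117428 substitutions/site.

0.1174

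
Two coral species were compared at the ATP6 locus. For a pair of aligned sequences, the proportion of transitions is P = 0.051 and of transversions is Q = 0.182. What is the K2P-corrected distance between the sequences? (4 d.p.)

Under the Kimura two-parameter model, d = −½ ln(1 − 2P − Q) − ¼ ln(1 − 2Q).
1 − 2P − Q = 0.716, giving −½ ln(0.716) = 0.167038.
1 − 2Q = 0.636, giving −¼ ln(0.636) = 0.113139.
d = 0.167038 + 0.113139 = 0.280177.

0.2802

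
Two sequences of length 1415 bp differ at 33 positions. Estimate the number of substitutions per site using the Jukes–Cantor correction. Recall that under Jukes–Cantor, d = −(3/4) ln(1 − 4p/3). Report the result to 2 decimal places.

p = 33/1415 ≈ 0.023322.
d = −(3/4) ln(1 − 4p/3) = −0.75 ln(1 − 0.031096) = −0.75 ln(0.968904)
  = −0.75 × (-0.031590) = 0.023693 substitutions/site.

0.02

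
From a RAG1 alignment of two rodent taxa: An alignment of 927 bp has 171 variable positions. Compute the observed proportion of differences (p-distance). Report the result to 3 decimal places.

0.184

p = 171/927 = 0.184466… ≈ 0.184 (to 3 d.p.).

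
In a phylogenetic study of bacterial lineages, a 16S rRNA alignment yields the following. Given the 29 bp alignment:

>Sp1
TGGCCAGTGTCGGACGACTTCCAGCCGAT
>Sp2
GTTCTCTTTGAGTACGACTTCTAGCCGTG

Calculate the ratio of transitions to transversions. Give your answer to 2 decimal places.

0.18

Transitions are A↔G and C↔T; transversions are all other mismatches.
Transitions: 2. Transversions: 11.
R = 2/11 = 0.181818… ≈ 0.18 (to 2 d.p.).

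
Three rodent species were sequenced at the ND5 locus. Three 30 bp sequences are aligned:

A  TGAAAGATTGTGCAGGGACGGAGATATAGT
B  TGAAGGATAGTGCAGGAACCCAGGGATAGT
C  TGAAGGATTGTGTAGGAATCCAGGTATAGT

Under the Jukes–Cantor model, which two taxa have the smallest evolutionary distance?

B and C

A–B: 7/30 differ, p = 0.233, d = 0.280.
A–C: 7/30 differ, p = 0.233, d = 0.280.
B–C: 4/30 differ, p = 0.133, d = 0.147.
The smallest distance is between B and C.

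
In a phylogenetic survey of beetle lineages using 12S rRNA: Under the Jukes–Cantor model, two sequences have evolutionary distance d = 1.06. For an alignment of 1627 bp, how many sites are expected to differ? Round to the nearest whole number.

Invert JC69: p = (3/4)(1 − e^(−4d/3)) = 0.75 × (1 − e^(-1.413333)) = 0.75 × (1 − 0.243331) = 0.567502.
Expected differing sites = pL ≈ 0.567502 × 1627 = 923.325754 ≈ 923.

923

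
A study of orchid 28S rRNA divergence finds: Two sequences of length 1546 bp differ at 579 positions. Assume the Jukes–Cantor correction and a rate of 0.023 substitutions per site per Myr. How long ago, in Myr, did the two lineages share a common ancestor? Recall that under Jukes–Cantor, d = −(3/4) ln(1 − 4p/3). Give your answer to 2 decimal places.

11.28

p = 579/1546 ≈ 0.374515.
d = −(3/4) ln(1 − 4p/3) = −0.75 ln(1 − 0.499353) = −0.75 ln(0.500647)
  = −0.75 × (-0.691854) = 0.518891 substitutions/site.
Under a molecular clock d = 2μt, so t = d/(2μ) = 0.518891 / (2 × 0.023) = 11.28 Myr.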